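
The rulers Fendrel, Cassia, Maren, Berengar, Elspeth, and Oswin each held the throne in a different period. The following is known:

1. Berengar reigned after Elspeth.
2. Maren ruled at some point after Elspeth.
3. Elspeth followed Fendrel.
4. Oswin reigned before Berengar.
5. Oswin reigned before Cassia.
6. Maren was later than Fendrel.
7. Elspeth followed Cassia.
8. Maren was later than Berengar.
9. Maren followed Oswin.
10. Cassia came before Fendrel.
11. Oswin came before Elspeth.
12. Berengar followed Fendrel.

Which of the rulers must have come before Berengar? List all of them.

Cassia, Elspeth, Fendrel, Oswin

Directly stated before Berengar: Elspeth, Fendrel, and Oswin.
Cassia reaches Berengar via Cassia → Fendrel → Berengar.
No chain forces Maren ahead of Berengar.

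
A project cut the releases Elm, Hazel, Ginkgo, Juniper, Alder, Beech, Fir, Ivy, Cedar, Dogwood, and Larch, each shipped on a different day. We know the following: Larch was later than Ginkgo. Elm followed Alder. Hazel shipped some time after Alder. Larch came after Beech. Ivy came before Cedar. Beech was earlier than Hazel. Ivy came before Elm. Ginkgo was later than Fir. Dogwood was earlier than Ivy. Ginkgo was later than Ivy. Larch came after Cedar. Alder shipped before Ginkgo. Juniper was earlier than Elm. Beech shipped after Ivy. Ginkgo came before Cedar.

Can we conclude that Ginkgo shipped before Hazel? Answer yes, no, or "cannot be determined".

cannot be determined

No chain of stated constraints runs from Ginkgo to Hazel, and none runs from Hazel to Ginkgo either.
So the relative order of Ginkgo and Hazel is not fixed by the given facts.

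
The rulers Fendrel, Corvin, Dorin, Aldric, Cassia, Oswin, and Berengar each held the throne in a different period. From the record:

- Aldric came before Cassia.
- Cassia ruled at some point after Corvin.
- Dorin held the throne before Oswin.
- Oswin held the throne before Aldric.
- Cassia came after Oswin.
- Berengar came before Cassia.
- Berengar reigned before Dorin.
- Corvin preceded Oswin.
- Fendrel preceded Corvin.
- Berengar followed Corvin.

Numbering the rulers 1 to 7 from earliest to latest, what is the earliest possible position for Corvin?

2

Fendrel must come before Corvin — 1 forced predecessor.
Nothing else is forced ahead of Corvin, so their earliest slot is position 1 + 1 = 2.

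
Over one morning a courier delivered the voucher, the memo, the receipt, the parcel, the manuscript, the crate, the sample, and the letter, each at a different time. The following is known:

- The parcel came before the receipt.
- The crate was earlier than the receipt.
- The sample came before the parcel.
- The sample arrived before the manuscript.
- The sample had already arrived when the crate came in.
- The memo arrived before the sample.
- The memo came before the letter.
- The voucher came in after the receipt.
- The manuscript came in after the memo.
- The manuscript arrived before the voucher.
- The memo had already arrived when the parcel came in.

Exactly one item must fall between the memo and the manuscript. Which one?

the sample

Tracing the constraints gives the memo → the sample → the manuscript, so the sample sits after the memo and before the manuscript.
No other item is forced both after the memo and before the manuscript.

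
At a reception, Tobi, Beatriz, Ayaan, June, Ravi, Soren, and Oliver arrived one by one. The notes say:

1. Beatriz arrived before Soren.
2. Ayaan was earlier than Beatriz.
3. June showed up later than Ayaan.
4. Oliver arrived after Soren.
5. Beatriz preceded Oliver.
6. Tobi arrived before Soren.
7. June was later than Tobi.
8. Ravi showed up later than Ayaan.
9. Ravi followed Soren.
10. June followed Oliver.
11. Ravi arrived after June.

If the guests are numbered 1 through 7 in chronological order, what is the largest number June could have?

6

June must come before Ravi — 1 guest forced after them.
Everything else can be placed before June in some valid order, so June can sit as late as position 7 − 1 = 6.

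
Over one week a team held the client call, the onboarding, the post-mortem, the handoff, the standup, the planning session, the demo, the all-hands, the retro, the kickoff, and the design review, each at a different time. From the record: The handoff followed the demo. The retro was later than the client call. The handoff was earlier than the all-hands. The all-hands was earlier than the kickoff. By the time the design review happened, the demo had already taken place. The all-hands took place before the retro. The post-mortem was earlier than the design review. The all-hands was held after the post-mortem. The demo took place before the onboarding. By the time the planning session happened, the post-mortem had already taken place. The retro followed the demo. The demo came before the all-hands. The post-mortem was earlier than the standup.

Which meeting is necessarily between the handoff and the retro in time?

the all-hands

Tracing the constraints gives the handoff → the all-hands → the retro, so the all-hands sits after the handoff and before the retro.
No other meeting is forced both after the handoff and before the retro.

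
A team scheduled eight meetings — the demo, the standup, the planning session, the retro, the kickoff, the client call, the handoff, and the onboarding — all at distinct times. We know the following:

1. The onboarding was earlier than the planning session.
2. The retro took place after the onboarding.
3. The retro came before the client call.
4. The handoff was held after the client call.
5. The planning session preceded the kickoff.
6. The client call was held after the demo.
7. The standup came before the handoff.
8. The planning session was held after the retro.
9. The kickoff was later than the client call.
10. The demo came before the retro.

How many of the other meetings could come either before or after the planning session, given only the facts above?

Forced before the planning session: the demo, the onboarding, and the retro; forced after the planning session: the kickoff.
That leaves the client call, the handoff, and the standup with no forced order relative to the planning session — 3.

3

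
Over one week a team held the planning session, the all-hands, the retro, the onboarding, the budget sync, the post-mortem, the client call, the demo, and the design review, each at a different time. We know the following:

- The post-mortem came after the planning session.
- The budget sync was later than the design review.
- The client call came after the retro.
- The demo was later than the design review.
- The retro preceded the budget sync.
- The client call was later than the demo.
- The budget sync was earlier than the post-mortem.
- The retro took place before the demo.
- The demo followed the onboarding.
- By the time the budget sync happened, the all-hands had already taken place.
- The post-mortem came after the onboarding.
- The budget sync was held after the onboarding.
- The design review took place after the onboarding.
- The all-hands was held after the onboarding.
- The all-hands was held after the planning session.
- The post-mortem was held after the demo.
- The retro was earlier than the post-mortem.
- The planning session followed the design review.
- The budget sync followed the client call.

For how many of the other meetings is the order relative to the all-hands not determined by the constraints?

3

Forced before the all-hands: the design review, the onboarding, and the planning session; forced after the all-hands: the budget sync and the post-mortem.
That leaves the client call, the demo, and the retro with no forced order relative to the all-hands — 3.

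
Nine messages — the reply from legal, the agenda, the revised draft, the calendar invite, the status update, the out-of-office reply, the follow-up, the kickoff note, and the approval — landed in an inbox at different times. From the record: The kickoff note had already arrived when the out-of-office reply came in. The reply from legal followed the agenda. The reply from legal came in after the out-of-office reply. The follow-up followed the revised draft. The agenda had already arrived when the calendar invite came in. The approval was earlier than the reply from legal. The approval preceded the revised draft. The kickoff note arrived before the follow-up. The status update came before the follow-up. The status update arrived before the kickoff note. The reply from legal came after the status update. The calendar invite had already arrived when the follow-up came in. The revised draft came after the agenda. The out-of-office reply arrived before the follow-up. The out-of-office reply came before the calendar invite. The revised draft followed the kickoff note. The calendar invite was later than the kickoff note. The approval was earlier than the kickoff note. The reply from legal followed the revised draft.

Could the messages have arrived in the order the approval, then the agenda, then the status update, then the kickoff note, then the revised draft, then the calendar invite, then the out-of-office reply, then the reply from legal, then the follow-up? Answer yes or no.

no

The constraints require the out-of-office reply before the calendar invite, but in the proposed sequence the calendar invite appears ahead of the out-of-office reply. That one violation is enough.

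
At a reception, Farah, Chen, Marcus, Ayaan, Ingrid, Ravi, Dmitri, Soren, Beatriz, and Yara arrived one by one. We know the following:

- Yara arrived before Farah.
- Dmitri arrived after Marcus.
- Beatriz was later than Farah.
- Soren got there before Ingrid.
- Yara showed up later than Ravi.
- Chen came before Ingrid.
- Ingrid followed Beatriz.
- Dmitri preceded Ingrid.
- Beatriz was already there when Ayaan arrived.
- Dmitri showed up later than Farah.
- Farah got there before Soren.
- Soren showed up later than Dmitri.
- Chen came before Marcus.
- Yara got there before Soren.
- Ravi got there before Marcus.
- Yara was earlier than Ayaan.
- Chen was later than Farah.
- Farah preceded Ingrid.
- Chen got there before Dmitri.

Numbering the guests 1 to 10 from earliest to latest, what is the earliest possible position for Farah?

Ravi and Yara must both come before Farah — 2 forced predecessors.
Nothing else is forced ahead of Farah, so their earliest slot is position 2 + 1 = 3.

3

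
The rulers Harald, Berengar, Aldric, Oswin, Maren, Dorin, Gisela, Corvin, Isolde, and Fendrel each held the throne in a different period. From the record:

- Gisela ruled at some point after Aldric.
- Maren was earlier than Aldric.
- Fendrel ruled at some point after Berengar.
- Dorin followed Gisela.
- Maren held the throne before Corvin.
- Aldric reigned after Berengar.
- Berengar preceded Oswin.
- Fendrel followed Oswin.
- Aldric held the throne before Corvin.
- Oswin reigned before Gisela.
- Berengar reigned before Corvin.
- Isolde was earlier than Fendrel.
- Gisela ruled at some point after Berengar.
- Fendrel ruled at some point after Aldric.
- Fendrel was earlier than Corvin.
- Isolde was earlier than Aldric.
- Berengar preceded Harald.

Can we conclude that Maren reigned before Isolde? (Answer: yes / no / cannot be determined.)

cannot be determined

No chain of stated constraints runs from Maren to Isolde, and none runs from Isolde to Maren either.
So the relative order of Maren and Isolde is not fixed by the given facts.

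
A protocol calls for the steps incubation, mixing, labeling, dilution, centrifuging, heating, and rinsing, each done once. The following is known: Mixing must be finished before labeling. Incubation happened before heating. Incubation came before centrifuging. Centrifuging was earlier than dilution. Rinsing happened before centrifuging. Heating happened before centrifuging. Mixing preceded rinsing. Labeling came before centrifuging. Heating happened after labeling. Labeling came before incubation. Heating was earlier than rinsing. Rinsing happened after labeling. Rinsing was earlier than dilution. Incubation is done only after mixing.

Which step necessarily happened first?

Mixing has a chain of constraints placing it before every other step, so mixing must be first.

mixing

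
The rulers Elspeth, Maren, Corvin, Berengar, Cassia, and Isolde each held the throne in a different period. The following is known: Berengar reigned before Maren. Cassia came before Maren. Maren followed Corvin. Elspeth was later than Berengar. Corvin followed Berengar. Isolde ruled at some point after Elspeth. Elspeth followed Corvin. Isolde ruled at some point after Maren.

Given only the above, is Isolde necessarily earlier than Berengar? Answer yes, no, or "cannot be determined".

Tracing the constraints gives Berengar → Elspeth → Isolde, so Berengar must come before Isolde.
That means Isolde cannot be before Berengar.

no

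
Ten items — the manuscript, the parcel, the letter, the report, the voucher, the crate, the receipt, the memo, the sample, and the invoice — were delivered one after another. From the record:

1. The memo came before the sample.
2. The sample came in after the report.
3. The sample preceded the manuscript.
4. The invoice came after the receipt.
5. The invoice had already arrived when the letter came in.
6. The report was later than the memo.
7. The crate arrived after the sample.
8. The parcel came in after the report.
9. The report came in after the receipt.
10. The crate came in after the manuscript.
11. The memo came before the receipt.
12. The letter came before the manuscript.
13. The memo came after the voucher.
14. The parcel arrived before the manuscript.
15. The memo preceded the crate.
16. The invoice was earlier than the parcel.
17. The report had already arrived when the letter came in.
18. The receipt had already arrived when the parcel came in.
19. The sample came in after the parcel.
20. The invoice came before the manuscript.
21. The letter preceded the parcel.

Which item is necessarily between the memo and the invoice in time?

Tracing the constraints gives the memo → the receipt → the invoice, so the receipt sits after the memo and before the invoice.
No other item is forced both after the memo and before the invoice.

the receipt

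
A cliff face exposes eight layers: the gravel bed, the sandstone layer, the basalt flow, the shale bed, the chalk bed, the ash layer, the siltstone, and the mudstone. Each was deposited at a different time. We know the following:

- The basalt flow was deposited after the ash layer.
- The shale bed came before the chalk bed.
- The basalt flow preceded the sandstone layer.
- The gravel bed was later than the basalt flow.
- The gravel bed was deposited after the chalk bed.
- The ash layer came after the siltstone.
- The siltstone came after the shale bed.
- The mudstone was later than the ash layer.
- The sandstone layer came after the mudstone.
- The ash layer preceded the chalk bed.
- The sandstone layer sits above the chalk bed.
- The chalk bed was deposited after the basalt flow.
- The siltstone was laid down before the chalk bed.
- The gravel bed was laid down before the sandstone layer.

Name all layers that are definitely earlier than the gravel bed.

Directly stated before the gravel bed: the basalt flow and the chalk bed.
The ash layer reaches the gravel bed via the ash layer → the basalt flow → the gravel bed.
The shale bed reaches the gravel bed via the shale bed → the chalk bed → the gravel bed.
The siltstone reaches the gravel bed via the siltstone → the chalk bed → the gravel bed.

the ash layer, the basalt flow, the chalk bed, the shale bed, the siltstone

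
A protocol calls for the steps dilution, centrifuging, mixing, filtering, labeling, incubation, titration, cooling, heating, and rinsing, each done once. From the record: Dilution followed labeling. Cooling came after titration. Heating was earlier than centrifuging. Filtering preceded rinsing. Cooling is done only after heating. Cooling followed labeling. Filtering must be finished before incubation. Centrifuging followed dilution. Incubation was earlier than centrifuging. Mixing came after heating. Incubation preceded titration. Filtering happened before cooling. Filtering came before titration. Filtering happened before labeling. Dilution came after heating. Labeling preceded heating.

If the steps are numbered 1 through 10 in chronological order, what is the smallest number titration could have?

3

Filtering and incubation must both come before titration — 2 forced predecessors.
Nothing else is forced ahead of titration, so its earliest slot is position 2 + 1 = 3.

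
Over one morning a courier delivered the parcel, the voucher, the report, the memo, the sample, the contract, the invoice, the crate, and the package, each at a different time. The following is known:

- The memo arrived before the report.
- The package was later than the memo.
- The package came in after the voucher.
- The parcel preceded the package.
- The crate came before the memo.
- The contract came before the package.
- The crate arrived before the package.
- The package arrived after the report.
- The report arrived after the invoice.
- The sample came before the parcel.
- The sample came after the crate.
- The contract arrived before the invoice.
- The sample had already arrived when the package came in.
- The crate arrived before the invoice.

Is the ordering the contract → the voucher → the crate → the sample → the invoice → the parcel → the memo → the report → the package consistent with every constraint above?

Check each stated constraint against the proposed order — e.g. the voucher is ahead of the package; the contract is ahead of the package. Every pair is in the required order; nothing is violated.

yes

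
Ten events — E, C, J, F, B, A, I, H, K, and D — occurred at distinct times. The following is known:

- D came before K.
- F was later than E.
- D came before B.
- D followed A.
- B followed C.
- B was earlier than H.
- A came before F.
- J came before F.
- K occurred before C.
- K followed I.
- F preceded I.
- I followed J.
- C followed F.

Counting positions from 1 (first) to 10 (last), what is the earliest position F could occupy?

4

A, E, and J must all come before F — 3 forced predecessors.
Nothing else is forced ahead of F, so its earliest slot is position 3 + 1 = 4.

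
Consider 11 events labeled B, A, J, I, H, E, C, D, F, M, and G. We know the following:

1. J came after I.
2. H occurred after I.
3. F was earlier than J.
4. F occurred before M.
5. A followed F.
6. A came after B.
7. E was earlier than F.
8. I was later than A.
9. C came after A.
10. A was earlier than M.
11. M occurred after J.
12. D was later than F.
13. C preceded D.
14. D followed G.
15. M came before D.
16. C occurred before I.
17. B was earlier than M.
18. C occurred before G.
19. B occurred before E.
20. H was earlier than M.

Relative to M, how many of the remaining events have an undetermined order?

Forced before M: A, B, C, E, F, H, I, and J; forced after M: D.
That leaves G with no forced order relative to M — 1.

1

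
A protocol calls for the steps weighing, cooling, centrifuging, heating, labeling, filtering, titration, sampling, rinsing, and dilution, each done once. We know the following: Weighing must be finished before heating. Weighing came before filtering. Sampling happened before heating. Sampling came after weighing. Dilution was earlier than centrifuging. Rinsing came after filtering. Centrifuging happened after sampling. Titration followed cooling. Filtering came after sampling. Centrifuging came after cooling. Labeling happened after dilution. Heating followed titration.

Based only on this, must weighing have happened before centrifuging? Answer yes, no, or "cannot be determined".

Chain the constraints: weighing → sampling → centrifuging. Each link is directly stated, so weighing comes before centrifuging.

yes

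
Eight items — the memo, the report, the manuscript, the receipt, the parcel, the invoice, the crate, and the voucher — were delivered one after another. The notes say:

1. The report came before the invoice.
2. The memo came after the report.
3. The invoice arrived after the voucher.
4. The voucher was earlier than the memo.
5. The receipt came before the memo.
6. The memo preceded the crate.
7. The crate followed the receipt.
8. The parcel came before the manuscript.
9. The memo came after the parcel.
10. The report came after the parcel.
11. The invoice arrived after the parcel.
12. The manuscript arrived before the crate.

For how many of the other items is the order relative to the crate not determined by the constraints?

Forced before the crate: the manuscript, the memo, the parcel, the receipt, the report, and the voucher.
That leaves the invoice with no forced order relative to the crate — 1.

1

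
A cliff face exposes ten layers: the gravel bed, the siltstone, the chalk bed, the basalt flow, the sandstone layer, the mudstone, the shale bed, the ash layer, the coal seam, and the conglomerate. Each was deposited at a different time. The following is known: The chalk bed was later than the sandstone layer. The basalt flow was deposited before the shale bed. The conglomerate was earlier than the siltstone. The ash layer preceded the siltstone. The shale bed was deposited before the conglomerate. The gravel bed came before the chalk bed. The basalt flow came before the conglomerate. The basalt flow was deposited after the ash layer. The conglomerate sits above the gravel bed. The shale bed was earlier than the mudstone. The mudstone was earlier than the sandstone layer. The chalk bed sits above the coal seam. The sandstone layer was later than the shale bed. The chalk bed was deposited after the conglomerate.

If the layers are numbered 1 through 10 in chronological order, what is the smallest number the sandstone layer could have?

5

The ash layer, the basalt flow, the mudstone, and the shale bed must all come before the sandstone layer — 4 forced predecessors.
Nothing else is forced ahead of the sandstone layer, so its earliest slot is position 4 + 1 = 5.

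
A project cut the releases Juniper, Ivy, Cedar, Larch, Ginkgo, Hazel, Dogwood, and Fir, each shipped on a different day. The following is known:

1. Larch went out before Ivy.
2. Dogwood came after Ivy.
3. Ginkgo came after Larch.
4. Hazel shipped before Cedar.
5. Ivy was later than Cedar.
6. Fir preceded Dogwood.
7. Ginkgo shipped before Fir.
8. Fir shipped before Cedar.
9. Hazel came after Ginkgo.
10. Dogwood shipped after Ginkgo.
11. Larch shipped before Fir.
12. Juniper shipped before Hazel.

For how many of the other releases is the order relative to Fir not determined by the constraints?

2

Forced before Fir: Ginkgo and Larch; forced after Fir: Cedar, Dogwood, and Ivy.
That leaves Hazel and Juniper with no forced order relative to Fir — 2.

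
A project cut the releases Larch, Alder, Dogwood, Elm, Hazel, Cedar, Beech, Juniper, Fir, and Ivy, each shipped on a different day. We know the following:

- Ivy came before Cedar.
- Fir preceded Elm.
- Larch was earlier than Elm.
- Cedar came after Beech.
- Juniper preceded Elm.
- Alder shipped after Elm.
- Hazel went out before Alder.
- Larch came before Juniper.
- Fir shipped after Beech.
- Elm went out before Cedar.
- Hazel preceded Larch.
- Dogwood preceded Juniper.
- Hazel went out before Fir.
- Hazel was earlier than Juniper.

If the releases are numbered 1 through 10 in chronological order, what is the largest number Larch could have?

6

Larch must come before Alder, Cedar, Elm, and Juniper — 4 releases forced after it.
Everything else can be placed before Larch in some valid order, so Larch can sit as late as position 10 − 4 = 6.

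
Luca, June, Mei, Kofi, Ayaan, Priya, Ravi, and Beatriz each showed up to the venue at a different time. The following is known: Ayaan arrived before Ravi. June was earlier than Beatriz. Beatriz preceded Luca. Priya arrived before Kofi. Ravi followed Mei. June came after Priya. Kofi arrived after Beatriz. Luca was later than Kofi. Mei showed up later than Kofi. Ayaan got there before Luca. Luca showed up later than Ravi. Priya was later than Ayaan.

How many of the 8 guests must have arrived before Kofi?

Directly stated before Kofi: Beatriz and Priya.
Ayaan reaches Kofi via Ayaan → Priya → Kofi.
June reaches Kofi via June → Beatriz → Kofi.
That's Ayaan, Beatriz, June, and Priya — 4 in all.

4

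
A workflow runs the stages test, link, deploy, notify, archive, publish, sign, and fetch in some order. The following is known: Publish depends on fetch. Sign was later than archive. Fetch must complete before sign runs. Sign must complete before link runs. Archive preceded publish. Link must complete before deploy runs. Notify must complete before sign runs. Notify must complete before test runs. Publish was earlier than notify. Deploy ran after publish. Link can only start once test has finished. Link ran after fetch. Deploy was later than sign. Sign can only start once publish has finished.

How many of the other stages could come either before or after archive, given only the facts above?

1

Forced after archive: deploy, link, notify, publish, sign, and test.
That leaves fetch with no forced order relative to archive — 1.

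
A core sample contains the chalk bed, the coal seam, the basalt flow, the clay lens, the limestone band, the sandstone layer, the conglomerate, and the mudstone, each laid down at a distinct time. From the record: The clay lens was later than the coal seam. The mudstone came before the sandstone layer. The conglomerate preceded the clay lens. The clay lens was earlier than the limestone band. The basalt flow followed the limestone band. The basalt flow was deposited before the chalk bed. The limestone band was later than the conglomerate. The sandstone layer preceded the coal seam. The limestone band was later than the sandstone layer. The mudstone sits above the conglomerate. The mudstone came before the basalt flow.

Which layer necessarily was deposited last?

the chalk bed

Every other layer has a chain of constraints placing it before the chalk bed, so the chalk bed is last.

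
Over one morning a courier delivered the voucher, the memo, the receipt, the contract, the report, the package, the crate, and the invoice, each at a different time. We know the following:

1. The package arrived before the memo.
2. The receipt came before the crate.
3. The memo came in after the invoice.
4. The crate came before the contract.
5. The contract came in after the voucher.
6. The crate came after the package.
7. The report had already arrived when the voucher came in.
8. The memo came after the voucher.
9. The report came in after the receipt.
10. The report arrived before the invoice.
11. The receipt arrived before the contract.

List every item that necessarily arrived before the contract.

Directly stated before the contract: the crate, the receipt, and the voucher.
The package reaches the contract via the package → the crate → the contract.
The report reaches the contract via the report → the voucher → the contract.
No chain forces the memo (or any of the others) ahead of the contract.

the crate, the package, the receipt, the report, the voucher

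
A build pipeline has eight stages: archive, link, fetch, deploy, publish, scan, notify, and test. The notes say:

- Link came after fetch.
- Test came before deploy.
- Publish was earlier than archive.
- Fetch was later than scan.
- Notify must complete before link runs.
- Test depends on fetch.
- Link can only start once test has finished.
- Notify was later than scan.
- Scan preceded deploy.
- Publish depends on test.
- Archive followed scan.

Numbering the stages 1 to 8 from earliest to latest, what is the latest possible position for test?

4

Test must come before archive, deploy, link, and publish — 4 stages forced after it.
Everything else can be placed before test in some valid order, so test can sit as late as position 8 − 4 = 4.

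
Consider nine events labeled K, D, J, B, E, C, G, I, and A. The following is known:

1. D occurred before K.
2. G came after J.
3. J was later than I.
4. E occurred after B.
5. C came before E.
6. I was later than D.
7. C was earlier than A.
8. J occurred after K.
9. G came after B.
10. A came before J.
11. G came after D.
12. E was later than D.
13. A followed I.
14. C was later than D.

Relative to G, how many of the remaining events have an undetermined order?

1

Forced before G: A, B, C, D, I, J, and K.
That leaves E with no forced order relative to G — 1.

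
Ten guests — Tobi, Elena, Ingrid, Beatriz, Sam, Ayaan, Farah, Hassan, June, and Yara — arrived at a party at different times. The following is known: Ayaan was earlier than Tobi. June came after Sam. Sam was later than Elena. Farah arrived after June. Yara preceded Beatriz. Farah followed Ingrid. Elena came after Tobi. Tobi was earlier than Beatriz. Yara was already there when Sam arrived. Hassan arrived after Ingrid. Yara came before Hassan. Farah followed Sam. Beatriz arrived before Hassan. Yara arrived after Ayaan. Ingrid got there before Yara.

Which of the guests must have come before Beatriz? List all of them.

Ayaan, Ingrid, Tobi, Yara

Directly stated before Beatriz: Tobi and Yara.
Ayaan reaches Beatriz via Ayaan → Yara → Beatriz.
Ingrid reaches Beatriz via Ingrid → Yara → Beatriz.
No chain forces Hassan (or any of the others) ahead of Beatriz.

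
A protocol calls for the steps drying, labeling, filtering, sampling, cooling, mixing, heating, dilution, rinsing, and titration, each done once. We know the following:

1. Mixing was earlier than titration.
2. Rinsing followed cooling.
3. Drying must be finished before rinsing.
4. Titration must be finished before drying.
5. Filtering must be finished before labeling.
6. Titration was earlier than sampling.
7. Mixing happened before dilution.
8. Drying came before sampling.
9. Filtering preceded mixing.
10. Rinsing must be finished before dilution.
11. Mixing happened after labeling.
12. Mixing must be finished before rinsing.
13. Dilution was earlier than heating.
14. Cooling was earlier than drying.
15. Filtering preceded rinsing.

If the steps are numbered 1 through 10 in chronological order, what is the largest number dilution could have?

9

Dilution must come before heating — 1 step forced after it.
Everything else can be placed before dilution in some valid order, so dilution can sit as late as position 10 − 1 = 9.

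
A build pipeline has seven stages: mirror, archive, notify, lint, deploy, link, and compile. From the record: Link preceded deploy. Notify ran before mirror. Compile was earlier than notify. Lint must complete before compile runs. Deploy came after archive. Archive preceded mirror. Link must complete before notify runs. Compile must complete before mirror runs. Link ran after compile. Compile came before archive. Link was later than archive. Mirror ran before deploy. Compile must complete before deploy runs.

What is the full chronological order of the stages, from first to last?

The constraints fix every adjacent pair, so only one ordering works:
lint → compile → archive → link → notify → mirror → deploy.

lint, compile, archive, link, notify, mirror, deploy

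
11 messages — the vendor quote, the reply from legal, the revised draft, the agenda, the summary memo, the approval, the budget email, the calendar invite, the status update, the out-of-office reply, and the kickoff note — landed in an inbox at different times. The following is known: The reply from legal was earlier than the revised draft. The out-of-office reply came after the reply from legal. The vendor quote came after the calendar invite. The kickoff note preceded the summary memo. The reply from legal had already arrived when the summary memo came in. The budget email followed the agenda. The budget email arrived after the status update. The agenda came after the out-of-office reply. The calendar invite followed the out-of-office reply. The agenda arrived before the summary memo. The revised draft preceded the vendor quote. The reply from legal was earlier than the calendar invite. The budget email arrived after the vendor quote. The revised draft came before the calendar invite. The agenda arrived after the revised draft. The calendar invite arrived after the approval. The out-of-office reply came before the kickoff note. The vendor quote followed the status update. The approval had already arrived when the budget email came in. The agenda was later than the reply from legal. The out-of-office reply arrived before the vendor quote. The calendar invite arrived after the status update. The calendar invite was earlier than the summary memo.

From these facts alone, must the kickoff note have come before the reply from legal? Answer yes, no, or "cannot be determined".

no

Tracing the constraints gives the reply from legal → the out-of-office reply → the kickoff note, so the reply from legal must come before the kickoff note.
That means the kickoff note cannot be before the reply from legal.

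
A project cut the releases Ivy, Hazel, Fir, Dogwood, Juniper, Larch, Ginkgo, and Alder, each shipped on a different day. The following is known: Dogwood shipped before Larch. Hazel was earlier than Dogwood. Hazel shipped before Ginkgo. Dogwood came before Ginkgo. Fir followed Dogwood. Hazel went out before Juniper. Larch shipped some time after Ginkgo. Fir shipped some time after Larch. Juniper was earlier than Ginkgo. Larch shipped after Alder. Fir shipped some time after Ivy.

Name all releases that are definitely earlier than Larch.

Directly stated before Larch: Alder, Dogwood, and Ginkgo.
Hazel reaches Larch via Hazel → Ginkgo → Larch.
Juniper reaches Larch via Juniper → Ginkgo → Larch.

Alder, Dogwood, Ginkgo, Hazel, Juniper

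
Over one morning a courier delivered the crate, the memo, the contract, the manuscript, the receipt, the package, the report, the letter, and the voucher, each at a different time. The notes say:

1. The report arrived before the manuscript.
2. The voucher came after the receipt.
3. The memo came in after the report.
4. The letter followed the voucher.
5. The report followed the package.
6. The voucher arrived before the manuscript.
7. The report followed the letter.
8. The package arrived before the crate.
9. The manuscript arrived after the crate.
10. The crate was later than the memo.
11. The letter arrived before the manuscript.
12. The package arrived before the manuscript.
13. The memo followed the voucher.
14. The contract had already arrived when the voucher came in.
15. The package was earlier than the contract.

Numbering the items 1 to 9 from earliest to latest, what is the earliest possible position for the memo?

The contract, the letter, the package, the receipt, the report, and the voucher must all come before the memo — 6 forced predecessors.
Nothing else is forced ahead of the memo, so its earliest slot is position 6 + 1 = 7.

7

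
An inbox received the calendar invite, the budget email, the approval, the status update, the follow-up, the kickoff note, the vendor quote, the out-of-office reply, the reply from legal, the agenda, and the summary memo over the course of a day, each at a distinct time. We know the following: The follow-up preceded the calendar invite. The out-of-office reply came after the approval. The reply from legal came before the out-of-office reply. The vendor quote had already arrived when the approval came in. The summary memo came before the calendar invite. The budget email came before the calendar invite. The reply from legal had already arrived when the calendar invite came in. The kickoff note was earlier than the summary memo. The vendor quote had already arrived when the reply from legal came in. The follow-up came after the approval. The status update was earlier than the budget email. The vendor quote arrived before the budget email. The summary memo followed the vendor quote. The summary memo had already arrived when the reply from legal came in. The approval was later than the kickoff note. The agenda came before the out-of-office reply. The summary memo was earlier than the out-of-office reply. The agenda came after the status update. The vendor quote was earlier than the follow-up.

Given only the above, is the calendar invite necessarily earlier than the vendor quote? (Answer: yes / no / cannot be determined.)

Tracing the constraints gives the vendor quote → the summary memo → the calendar invite, so the vendor quote must come before the calendar invite.
That means the calendar invite cannot be before the vendor quote.

no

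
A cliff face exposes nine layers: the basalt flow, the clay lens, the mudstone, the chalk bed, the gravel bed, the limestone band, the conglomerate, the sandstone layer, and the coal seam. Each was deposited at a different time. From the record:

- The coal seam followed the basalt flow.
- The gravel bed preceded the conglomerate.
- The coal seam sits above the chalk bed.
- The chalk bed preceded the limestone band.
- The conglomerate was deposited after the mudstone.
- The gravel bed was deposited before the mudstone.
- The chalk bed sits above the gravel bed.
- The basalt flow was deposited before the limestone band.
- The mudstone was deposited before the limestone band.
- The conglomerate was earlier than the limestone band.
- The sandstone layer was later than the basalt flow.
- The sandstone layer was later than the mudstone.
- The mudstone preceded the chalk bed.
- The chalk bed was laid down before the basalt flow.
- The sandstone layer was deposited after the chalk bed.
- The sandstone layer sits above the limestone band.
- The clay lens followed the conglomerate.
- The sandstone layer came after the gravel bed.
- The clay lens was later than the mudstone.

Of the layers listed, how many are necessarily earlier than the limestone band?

5

Directly stated before the limestone band: the basalt flow, the chalk bed, the conglomerate, and the mudstone.
The gravel bed reaches the limestone band via the gravel bed → the chalk bed → the limestone band.
No chain forces the sandstone layer (or any of the others) ahead of the limestone band.
That's the basalt flow, the chalk bed, the conglomerate, the gravel bed, and the mudstone — 5 in all.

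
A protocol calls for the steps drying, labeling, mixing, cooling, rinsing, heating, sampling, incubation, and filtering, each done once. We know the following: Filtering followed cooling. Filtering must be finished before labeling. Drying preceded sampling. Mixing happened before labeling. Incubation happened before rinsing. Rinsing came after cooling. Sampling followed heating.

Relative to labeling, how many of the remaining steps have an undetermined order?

5

Forced before labeling: cooling, filtering, and mixing.
That leaves drying, heating, incubation, rinsing, and sampling with no forced order relative to labeling — 5.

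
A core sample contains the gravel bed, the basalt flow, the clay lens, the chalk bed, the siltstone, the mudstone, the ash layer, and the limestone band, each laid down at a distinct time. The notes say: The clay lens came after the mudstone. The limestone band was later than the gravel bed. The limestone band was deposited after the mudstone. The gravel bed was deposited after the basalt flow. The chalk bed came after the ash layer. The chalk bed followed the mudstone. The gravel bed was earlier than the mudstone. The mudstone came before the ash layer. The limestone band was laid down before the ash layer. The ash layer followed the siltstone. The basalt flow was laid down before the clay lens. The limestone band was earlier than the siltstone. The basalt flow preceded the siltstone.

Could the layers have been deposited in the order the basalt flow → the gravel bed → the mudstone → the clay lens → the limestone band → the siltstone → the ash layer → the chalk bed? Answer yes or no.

Check each stated constraint against the proposed order — e.g. the basalt flow is ahead of the siltstone; the mudstone is ahead of the chalk bed. Every pair is in the required order; nothing is violated.

yes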